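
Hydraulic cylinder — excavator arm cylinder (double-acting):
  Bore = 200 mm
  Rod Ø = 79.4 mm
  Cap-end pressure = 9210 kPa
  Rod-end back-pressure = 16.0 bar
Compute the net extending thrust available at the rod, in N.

Cap-side area A_cap = π/4 × (200 mm)² = 31420 mm^2
Rod-side annular area A_ann = π/4 × (200² − 79.4²) = 26460 mm^2
Net thrust = P_cap·A_cap − P_rod·A_ann = 2.893e5 N − 42340 N

F ≈ 2.47e5 N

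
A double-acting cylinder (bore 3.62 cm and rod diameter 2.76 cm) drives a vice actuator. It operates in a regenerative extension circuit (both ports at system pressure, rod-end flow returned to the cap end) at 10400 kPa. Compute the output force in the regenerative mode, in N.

With equal pressure on both faces, forces on the annular region cancel; the net push is pressure × rod cross-section.
Rod cross-section A_rod = π/4 × (2.76 cm)² = 5.983 cm^2
F = P × A_rod

F ≈ 6220 N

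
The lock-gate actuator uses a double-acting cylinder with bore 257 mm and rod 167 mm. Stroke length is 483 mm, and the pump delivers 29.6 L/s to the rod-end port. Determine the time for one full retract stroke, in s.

t ≈ 0.489 s

Rod-side annular area A_ann = π/4 × (257² − 167²) = 29970 mm^2
Swept volume V = A × L; t = V / Q = A·L / Q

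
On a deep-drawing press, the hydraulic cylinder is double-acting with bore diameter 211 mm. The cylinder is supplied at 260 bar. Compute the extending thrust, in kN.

F ≈ 909 kN

Cap-side area A_cap = π/4 × (211 mm)² = 34970 mm^2
F = P × A_cap = 260 bar × A_cap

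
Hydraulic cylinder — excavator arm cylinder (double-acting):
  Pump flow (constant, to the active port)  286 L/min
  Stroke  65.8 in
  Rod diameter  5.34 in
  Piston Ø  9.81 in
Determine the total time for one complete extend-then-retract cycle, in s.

t ≈ 29.1 s

Cap-side area A_cap = π/4 × (9.81 in)² = 75.58 in^2
Rod-side annular area A_ann = π/4 × (9.81² − 5.34²) = 53.19 in^2
t_ext = A_cap·L/Q = 17.10 s
t_ret = A_ann·L/Q = 12.03 s
t_cycle = t_ext + t_ret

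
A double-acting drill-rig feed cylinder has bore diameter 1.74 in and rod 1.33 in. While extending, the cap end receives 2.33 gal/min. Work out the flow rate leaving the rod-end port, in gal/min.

Cap-side area A_cap = π/4 × (1.74 in)² = 2.378 in^2
Rod-side annular area A_ann = π/4 × (1.74² − 1.33²) = 0.9886 in^2
Piston speed v = Q_in/A_cap; rod-end outflow Q_out = v × A_ann = Q_in × A_ann/A_cap.

Q_out ≈ 0.969 gal/min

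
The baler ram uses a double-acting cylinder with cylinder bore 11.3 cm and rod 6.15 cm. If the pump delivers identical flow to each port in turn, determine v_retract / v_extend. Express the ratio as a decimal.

v_ret/v_ext ≈ 1.42

Cap-side area A_cap = π/4 × (11.3 cm)² = 100.3 cm^2
Rod-side annular area A_ann = π/4 × (11.3² − 6.15²) = 70.58 cm^2
For equal Q, v ∝ 1/A, so v_ret/v_ext = A_cap/A_ann.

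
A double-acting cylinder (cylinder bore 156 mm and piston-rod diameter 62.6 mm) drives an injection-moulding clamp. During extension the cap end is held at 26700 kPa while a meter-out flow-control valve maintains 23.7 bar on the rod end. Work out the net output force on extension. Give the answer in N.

Cap-side area A_cap = π/4 × (156 mm)² = 19110 mm^2
Rod-side annular area A_ann = π/4 × (156² − 62.6²) = 16040 mm^2
Net thrust = P_cap·A_cap − P_rod·A_ann = 5.103e5 N − 38000 N

F ≈ 4.72e5 N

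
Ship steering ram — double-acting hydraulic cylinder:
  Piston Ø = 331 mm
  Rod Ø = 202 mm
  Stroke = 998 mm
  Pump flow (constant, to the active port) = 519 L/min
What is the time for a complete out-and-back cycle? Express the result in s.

t ≈ 16.2 s

Cap-side area A_cap = π/4 × (331 mm)² = 86050 mm^2
Rod-side annular area A_ann = π/4 × (331² − 202²) = 54000 mm^2
t_ext = A_cap·L/Q = 9.928 s
t_ret = A_ann·L/Q = 6.230 s
t_cycle = t_ext + t_ret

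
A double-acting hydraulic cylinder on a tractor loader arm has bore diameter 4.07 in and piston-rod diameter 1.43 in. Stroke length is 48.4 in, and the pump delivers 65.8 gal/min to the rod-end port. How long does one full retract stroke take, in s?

Rod-side annular area A_ann = π/4 × (4.07² − 1.43²) = 11.40 in^2
Swept volume V = A × L; t = V / Q = A·L / Q

t ≈ 2.18 s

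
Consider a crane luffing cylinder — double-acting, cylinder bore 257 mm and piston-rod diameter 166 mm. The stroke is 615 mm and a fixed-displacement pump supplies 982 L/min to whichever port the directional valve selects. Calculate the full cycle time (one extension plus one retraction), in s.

t ≈ 3.09 s

Cap-side area A_cap = π/4 × (257 mm)² = 51870 mm^2
Rod-side annular area A_ann = π/4 × (257² − 166²) = 30230 mm^2
t_ext = A_cap·L/Q = 1.949 s
t_ret = A_ann·L/Q = 1.136 s
t_cycle = t_ext + t_ret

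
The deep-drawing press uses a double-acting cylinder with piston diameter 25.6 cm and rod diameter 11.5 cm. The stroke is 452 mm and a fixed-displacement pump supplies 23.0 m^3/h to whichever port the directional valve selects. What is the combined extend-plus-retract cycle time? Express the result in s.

Cap-side area A_cap = π/4 × (25.6 cm)² = 514.7 cm^2
Rod-side annular area A_ann = π/4 × (25.6² − 11.5²) = 410.8 cm^2
t_ext = A_cap·L/Q = 3.642 s
t_ret = A_ann·L/Q = 2.907 s
t_cycle = t_ext + t_ret

t ≈ 6.55 s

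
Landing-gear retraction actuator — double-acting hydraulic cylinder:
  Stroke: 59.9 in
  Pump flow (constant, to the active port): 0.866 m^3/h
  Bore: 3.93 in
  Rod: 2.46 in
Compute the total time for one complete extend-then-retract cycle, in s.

Cap-side area A_cap = π/4 × (3.93 in)² = 12.13 in^2
Rod-side annular area A_ann = π/4 × (3.93² − 2.46²) = 7.377 in^2
t_ext = A_cap·L/Q = 49.50 s
t_ret = A_ann·L/Q = 30.10 s
t_cycle = t_ext + t_ret

t ≈ 79.6 s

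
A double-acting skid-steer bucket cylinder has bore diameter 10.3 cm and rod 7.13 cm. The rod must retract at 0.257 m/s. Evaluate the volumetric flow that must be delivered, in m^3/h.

Rod-side annular area A_ann = π/4 × (10.3² − 7.13²) = 43.40 cm^2
Q = A × v

Q ≈ 4.01 m^3/h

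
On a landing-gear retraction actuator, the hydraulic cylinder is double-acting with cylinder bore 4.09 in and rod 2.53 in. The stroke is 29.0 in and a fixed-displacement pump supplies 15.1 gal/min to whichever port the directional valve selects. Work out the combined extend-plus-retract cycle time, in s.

Cap-side area A_cap = π/4 × (4.09 in)² = 13.14 in^2
Rod-side annular area A_ann = π/4 × (4.09² − 2.53²) = 8.111 in^2
t_ext = A_cap·L/Q = 6.554 s
t_ret = A_ann·L/Q = 4.046 s
t_cycle = t_ext + t_ret

t ≈ 10.6 s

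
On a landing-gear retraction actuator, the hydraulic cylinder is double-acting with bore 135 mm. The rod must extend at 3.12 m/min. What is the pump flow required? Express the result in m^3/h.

Q ≈ 2.68 m^3/h

Cap-side area A_cap = π/4 × (135 mm)² = 14310 mm^2
Q = A × v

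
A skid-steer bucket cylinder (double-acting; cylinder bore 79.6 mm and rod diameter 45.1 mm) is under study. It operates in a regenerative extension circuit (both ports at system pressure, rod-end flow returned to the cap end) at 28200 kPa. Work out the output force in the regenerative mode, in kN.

With equal pressure on both faces, forces on the annular region cancel; the net push is pressure × rod cross-section.
Rod cross-section A_rod = π/4 × (45.1 mm)² = 1598 mm^2
F = P × A_rod

F ≈ 45.0 kN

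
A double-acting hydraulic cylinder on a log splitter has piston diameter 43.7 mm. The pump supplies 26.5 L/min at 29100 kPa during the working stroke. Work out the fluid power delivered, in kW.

Hydraulic power = P × Q

W ≈ 12.9 kW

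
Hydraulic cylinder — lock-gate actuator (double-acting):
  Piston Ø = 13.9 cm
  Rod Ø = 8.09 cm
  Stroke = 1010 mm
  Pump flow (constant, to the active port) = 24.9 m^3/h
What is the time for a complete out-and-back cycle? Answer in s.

Cap-side area A_cap = π/4 × (13.9 cm)² = 151.7 cm^2
Rod-side annular area A_ann = π/4 × (13.9² − 8.09²) = 100.3 cm^2
t_ext = A_cap·L/Q = 2.216 s
t_ret = A_ann·L/Q = 1.465 s
t_cycle = t_ext + t_ret

t ≈ 3.68 s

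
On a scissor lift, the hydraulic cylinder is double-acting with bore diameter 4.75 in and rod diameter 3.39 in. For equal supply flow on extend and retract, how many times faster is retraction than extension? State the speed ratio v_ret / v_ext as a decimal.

v_ret/v_ext ≈ 2.04

Cap-side area A_cap = π/4 × (4.75 in)² = 17.72 in^2
Rod-side annular area A_ann = π/4 × (4.75² − 3.39²) = 8.695 in^2
For equal Q, v ∝ 1/A, so v_ret/v_ext = A_cap/A_ann.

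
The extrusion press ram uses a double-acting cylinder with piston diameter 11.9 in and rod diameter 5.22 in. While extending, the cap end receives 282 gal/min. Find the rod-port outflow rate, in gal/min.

Cap-side area A_cap = π/4 × (11.9 in)² = 111.2 in^2
Rod-side annular area A_ann = π/4 × (11.9² − 5.22²) = 89.82 in^2
Piston speed v = Q_in/A_cap; rod-end outflow Q_out = v × A_ann = Q_in × A_ann/A_cap.

Q_out ≈ 228 gal/min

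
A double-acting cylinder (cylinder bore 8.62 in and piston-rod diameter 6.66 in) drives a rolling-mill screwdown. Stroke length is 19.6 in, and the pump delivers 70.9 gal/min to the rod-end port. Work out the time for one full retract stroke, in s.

Rod-side annular area A_ann = π/4 × (8.62² − 6.66²) = 23.52 in^2
Swept volume V = A × L; t = V / Q = A·L / Q

t ≈ 1.69 s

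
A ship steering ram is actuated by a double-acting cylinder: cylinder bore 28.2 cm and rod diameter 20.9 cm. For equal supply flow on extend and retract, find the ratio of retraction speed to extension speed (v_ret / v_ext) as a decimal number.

Cap-side area A_cap = π/4 × (28.2 cm)² = 624.6 cm^2
Rod-side annular area A_ann = π/4 × (28.2² − 20.9²) = 281.5 cm^2
For equal Q, v ∝ 1/A, so v_ret/v_ext = A_cap/A_ann.

v_ret/v_ext ≈ 2.22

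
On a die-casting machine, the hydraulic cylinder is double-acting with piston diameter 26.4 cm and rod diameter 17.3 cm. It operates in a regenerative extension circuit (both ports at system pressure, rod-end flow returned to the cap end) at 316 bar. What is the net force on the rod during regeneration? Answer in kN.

F ≈ 743 kN

With equal pressure on both faces, forces on the annular region cancel; the net push is pressure × rod cross-section.
Rod cross-section A_rod = π/4 × (17.3 cm)² = 235.1 cm^2
F = P × A_rod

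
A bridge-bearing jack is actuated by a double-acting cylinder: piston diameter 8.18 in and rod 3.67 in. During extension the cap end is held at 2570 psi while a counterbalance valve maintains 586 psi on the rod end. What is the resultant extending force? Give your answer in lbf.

Cap-side area A_cap = π/4 × (8.18 in)² = 52.55 in^2
Rod-side annular area A_ann = π/4 × (8.18² − 3.67²) = 41.97 in^2
Net thrust = P_cap·A_cap − P_rod·A_ann = 1.351e5 lbf − 24600 lbf

F ≈ 1.10e5 lbf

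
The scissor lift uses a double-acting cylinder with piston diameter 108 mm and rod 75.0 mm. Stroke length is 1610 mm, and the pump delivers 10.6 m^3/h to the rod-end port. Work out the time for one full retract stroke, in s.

t ≈ 2.59 s

Rod-side annular area A_ann = π/4 × (108² − 75.0²) = 4743 mm^2
Swept volume V = A × L; t = V / Q = A·L / Q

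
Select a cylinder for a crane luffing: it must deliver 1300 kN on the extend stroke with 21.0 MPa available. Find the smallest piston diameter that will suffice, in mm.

Extension force acts on the full piston face: F = P × (π/4)D².
D = √(4F / (πP)) = √(4 × 1300 kN / (π × 21.0 MPa))

D ≈ 281 mm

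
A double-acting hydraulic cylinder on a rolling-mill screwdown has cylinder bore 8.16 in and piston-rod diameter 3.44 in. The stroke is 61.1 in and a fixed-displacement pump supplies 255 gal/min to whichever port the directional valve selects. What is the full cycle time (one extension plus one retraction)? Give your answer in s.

Cap-side area A_cap = π/4 × (8.16 in)² = 52.30 in^2
Rod-side annular area A_ann = π/4 × (8.16² − 3.44²) = 43.00 in^2
t_ext = A_cap·L/Q = 3.255 s
t_ret = A_ann·L/Q = 2.676 s
t_cycle = t_ext + t_ret

t ≈ 5.93 s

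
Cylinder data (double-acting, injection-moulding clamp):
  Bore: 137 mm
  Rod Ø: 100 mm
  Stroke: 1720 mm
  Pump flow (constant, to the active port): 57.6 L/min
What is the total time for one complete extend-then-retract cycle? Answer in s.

t ≈ 38.8 s

Cap-side area A_cap = π/4 × (137 mm)² = 14740 mm^2
Rod-side annular area A_ann = π/4 × (137² − 100²) = 6887 mm^2
t_ext = A_cap·L/Q = 26.41 s
t_ret = A_ann·L/Q = 12.34 s
t_cycle = t_ext + t_ret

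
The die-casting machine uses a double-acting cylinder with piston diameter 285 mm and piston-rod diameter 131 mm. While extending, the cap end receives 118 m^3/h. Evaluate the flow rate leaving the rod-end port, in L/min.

Cap-side area A_cap = π/4 × (285 mm)² = 63790 mm^2
Rod-side annular area A_ann = π/4 × (285² − 131²) = 50320 mm^2
Piston speed v = Q_in/A_cap; rod-end outflow Q_out = v × A_ann = Q_in × A_ann/A_cap.

Q_out ≈ 1550 L/min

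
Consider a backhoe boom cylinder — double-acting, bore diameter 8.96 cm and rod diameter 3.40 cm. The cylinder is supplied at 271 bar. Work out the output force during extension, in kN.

Cap-side area A_cap = π/4 × (8.96 cm)² = 63.05 cm^2
F = P × A_cap = 271 bar × A_cap

F ≈ 171 kN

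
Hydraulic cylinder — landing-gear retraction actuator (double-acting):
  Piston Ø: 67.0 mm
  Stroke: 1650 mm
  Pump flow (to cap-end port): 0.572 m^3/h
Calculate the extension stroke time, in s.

Cap-side area A_cap = π/4 × (67.0 mm)² = 3526 mm^2
Swept volume V = A × L; t = V / Q = A·L / Q

t ≈ 36.6 s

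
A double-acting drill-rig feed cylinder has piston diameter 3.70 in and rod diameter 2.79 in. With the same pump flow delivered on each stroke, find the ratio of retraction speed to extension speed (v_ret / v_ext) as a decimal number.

Cap-side area A_cap = π/4 × (3.70 in)² = 10.75 in^2
Rod-side annular area A_ann = π/4 × (3.70² − 2.79²) = 4.638 in^2
For equal Q, v ∝ 1/A, so v_ret/v_ext = A_cap/A_ann.

v_ret/v_ext ≈ 2.32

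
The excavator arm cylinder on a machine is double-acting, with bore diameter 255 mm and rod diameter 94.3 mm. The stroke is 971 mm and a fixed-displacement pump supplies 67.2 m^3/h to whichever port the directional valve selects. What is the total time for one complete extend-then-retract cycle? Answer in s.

t ≈ 4.95 s

Cap-side area A_cap = π/4 × (255 mm)² = 51070 mm^2
Rod-side annular area A_ann = π/4 × (255² − 94.3²) = 44090 mm^2
t_ext = A_cap·L/Q = 2.657 s
t_ret = A_ann·L/Q = 2.293 s
t_cycle = t_ext + t_ret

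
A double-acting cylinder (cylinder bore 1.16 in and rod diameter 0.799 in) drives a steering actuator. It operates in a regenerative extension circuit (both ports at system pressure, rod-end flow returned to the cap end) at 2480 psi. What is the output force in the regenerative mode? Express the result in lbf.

With equal pressure on both faces, forces on the annular region cancel; the net push is pressure × rod cross-section.
Rod cross-section A_rod = π/4 × (0.799 in)² = 0.5014 in^2
F = P × A_rod

F ≈ 1240 lbf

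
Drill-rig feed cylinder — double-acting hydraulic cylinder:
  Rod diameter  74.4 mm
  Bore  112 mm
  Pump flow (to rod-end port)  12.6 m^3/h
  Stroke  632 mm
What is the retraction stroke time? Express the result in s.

Rod-side annular area A_ann = π/4 × (112² − 74.4²) = 5505 mm^2
Swept volume V = A × L; t = V / Q = A·L / Q

t ≈ 0.994 s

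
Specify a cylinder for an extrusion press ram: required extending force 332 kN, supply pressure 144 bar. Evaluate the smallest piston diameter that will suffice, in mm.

Extension force acts on the full piston face: F = P × (π/4)D².
D = √(4F / (πP)) = √(4 × 332 kN / (π × 144 bar))

D ≈ 171 mm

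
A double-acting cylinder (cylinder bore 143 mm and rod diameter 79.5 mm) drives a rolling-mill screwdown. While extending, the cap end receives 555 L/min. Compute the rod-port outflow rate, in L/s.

Cap-side area A_cap = π/4 × (143 mm)² = 16060 mm^2
Rod-side annular area A_ann = π/4 × (143² − 79.5²) = 11100 mm^2
Piston speed v = Q_in/A_cap; rod-end outflow Q_out = v × A_ann = Q_in × A_ann/A_cap.

Q_out ≈ 6.39 L/s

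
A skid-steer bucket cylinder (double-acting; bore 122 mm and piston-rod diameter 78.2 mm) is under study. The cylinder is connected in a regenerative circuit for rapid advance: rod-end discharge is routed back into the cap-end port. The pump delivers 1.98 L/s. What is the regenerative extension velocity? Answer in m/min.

In regeneration the rod-end outflow joins the pump flow into the cap end, so the net volume the pump must supply per unit advance equals the rod cross-section area.
Rod cross-section A_rod = π/4 × (78.2 mm)² = 4803 mm^2
v = Q_pump / A_rod

v ≈ 24.7 m/min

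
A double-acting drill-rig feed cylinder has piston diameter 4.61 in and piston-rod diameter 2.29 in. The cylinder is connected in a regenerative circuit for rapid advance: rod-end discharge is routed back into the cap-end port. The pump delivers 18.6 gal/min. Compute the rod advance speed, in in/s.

In regeneration the rod-end outflow joins the pump flow into the cap end, so the net volume the pump must supply per unit advance equals the rod cross-section area.
Rod cross-section A_rod = π/4 × (2.29 in)² = 4.119 in^2
v = Q_pump / A_rod

v ≈ 17.4 in/s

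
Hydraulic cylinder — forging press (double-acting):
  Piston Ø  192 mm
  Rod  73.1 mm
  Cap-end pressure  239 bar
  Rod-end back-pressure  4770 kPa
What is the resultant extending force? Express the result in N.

Cap-side area A_cap = π/4 × (192 mm)² = 28950 mm^2
Rod-side annular area A_ann = π/4 × (192² − 73.1²) = 24760 mm^2
Net thrust = P_cap·A_cap − P_rod·A_ann = 6.920e5 N − 1.181e5 N

F ≈ 5.74e5 N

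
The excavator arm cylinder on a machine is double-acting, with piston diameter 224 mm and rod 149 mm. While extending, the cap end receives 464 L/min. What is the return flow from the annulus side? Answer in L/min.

Cap-side area A_cap = π/4 × (224 mm)² = 39410 mm^2
Rod-side annular area A_ann = π/4 × (224² − 149²) = 21970 mm^2
Piston speed v = Q_in/A_cap; rod-end outflow Q_out = v × A_ann = Q_in × A_ann/A_cap.

Q_out ≈ 259 L/min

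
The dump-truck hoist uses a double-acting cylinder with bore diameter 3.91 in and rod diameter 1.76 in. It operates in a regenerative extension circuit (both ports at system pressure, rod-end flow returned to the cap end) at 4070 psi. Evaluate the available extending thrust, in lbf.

F ≈ 9900 lbf

With equal pressure on both faces, forces on the annular region cancel; the net push is pressure × rod cross-section.
Rod cross-section A_rod = π/4 × (1.76 in)² = 2.433 in^2
F = P × A_rod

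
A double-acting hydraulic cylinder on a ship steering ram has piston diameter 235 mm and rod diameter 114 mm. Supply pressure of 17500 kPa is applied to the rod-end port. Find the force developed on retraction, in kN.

F ≈ 580 kN

Rod-side annular area A_ann = π/4 × (235² − 114²) = 33170 mm^2
On retraction the pressure acts on the annular area (bore minus rod).
F = P × A_ann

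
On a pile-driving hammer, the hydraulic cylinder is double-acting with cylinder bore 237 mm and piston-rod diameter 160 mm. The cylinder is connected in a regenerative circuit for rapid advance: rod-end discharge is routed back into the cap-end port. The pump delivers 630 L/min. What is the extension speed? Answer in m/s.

v ≈ 0.522 m/s

In regeneration the rod-end outflow joins the pump flow into the cap end, so the net volume the pump must supply per unit advance equals the rod cross-section area.
Rod cross-section A_rod = π/4 × (160 mm)² = 20110 mm^2
v = Q_pump / A_rod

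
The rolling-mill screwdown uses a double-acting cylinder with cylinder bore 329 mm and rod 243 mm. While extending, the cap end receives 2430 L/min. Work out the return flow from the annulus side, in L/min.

Q_out ≈ 1100 L/min

Cap-side area A_cap = π/4 × (329 mm)² = 85010 mm^2
Rod-side annular area A_ann = π/4 × (329² − 243²) = 38640 mm^2
Piston speed v = Q_in/A_cap; rod-end outflow Q_out = v × A_ann = Q_in × A_ann/A_cap.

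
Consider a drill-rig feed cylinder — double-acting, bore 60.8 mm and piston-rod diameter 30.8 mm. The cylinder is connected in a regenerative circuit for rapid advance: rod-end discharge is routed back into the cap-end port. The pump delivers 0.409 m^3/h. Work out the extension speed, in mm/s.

v ≈ 152 mm/s

In regeneration the rod-end outflow joins the pump flow into the cap end, so the net volume the pump must supply per unit advance equals the rod cross-section area.
Rod cross-section A_rod = π/4 × (30.8 mm)² = 745.1 mm^2
v = Q_pump / A_rod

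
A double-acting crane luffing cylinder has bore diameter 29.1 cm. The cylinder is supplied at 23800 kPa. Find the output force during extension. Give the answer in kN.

F ≈ 1580 kN

Cap-side area A_cap = π/4 × (29.1 cm)² = 665.1 cm^2
F = P × A_cap = 23800 kPa × A_cap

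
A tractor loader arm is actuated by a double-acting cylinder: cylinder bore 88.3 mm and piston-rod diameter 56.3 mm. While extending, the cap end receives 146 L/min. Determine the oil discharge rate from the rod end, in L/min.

Q_out ≈ 86.6 L/min

Cap-side area A_cap = π/4 × (88.3 mm)² = 6124 mm^2
Rod-side annular area A_ann = π/4 × (88.3² − 56.3²) = 3634 mm^2
Piston speed v = Q_in/A_cap; rod-end outflow Q_out = v × A_ann = Q_in × A_ann/A_cap.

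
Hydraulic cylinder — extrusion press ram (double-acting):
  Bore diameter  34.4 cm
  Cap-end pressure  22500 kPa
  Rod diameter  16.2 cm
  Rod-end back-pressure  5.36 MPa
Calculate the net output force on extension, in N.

Cap-side area A_cap = π/4 × (34.4 cm)² = 929.4 cm^2
Rod-side annular area A_ann = π/4 × (34.4² − 16.2²) = 723.3 cm^2
Net thrust = P_cap·A_cap − P_rod·A_ann = 2.091e6 N − 3.877e5 N

F ≈ 1.70e6 N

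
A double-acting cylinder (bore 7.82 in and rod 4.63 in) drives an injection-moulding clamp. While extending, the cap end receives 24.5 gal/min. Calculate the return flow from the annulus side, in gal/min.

Q_out ≈ 15.9 gal/min

Cap-side area A_cap = π/4 × (7.82 in)² = 48.03 in^2
Rod-side annular area A_ann = π/4 × (7.82² − 4.63²) = 31.19 in^2
Piston speed v = Q_in/A_cap; rod-end outflow Q_out = v × A_ann = Q_in × A_ann/A_cap.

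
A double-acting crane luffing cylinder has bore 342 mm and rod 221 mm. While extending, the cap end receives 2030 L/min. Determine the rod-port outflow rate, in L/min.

Cap-side area A_cap = π/4 × (342 mm)² = 91860 mm^2
Rod-side annular area A_ann = π/4 × (342² − 221²) = 53500 mm^2
Piston speed v = Q_in/A_cap; rod-end outflow Q_out = v × A_ann = Q_in × A_ann/A_cap.

Q_out ≈ 1180 L/min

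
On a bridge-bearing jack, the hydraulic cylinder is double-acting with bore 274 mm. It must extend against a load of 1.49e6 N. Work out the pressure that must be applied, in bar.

Cap-side area A_cap = π/4 × (274 mm)² = 58960 mm^2
P = F / A = 1.49e6 N / A

P ≈ 253 bar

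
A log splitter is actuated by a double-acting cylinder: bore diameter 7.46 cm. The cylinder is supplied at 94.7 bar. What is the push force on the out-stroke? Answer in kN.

F ≈ 41.4 kN

Cap-side area A_cap = π/4 × (7.46 cm)² = 43.71 cm^2
F = P × A_cap = 94.7 bar × A_cap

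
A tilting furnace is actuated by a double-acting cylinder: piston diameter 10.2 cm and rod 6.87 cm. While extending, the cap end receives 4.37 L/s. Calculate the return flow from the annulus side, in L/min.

Q_out ≈ 143 L/min

Cap-side area A_cap = π/4 × (10.2 cm)² = 81.71 cm^2
Rod-side annular area A_ann = π/4 × (10.2² − 6.87²) = 44.64 cm^2
Piston speed v = Q_in/A_cap; rod-end outflow Q_out = v × A_ann = Q_in × A_ann/A_cap.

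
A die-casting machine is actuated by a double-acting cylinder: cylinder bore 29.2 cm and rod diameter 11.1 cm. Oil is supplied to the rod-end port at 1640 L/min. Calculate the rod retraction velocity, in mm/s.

v ≈ 477 mm/s

Rod-side annular area A_ann = π/4 × (29.2² − 11.1²) = 572.9 cm^2
Flow into the rod-end port fills the annular volume.
v = Q / A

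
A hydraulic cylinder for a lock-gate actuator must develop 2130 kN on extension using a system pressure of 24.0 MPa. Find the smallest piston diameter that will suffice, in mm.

D ≈ 336 mm

Extension force acts on the full piston face: F = P × (π/4)D².
D = √(4F / (πP)) = √(4 × 2130 kN / (π × 24.0 MPa))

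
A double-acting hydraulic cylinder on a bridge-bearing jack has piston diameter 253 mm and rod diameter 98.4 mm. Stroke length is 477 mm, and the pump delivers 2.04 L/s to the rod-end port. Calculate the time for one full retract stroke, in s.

t ≈ 9.98 s

Rod-side annular area A_ann = π/4 × (253² − 98.4²) = 42670 mm^2
Swept volume V = A × L; t = V / Q = A·L / Q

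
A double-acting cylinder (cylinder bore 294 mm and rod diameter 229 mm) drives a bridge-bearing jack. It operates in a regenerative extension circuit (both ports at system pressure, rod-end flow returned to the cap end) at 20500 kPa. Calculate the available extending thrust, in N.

F ≈ 8.44e5 N

With equal pressure on both faces, forces on the annular region cancel; the net push is pressure × rod cross-section.
Rod cross-section A_rod = π/4 × (229 mm)² = 41190 mm^2
F = P × A_rod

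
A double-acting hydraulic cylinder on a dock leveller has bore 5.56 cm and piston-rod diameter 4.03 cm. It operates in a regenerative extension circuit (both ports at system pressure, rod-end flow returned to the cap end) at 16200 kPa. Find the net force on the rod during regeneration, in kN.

F ≈ 20.7 kN

With equal pressure on both faces, forces on the annular region cancel; the net push is pressure × rod cross-section.
Rod cross-section A_rod = π/4 × (4.03 cm)² = 12.76 cm^2
F = P × A_rod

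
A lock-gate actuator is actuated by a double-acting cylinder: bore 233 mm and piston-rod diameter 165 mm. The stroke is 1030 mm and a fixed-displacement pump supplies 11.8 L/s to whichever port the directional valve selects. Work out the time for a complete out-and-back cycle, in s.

t ≈ 5.58 s

Cap-side area A_cap = π/4 × (233 mm)² = 42640 mm^2
Rod-side annular area A_ann = π/4 × (233² − 165²) = 21260 mm^2
t_ext = A_cap·L/Q = 3.722 s
t_ret = A_ann·L/Q = 1.855 s
t_cycle = t_ext + t_ret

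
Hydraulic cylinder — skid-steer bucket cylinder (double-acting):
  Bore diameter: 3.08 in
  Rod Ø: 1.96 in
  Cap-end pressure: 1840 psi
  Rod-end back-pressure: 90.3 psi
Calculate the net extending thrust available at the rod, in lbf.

Cap-side area A_cap = π/4 × (3.08 in)² = 7.451 in^2
Rod-side annular area A_ann = π/4 × (3.08² − 1.96²) = 4.433 in^2
Net thrust = P_cap·A_cap − P_rod·A_ann = 13710 lbf − 400.3 lbf

F ≈ 13300 lbf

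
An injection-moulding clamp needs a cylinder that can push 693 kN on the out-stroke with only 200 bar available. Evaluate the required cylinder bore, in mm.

D ≈ 210 mm

Extension force acts on the full piston face: F = P × (π/4)D².
D = √(4F / (πP)) = √(4 × 693 kN / (π × 200 bar))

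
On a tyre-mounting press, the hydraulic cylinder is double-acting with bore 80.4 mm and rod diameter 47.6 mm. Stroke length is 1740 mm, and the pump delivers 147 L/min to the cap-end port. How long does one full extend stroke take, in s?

Cap-side area A_cap = π/4 × (80.4 mm)² = 5077 mm^2
Swept volume V = A × L; t = V / Q = A·L / Q

t ≈ 3.61 s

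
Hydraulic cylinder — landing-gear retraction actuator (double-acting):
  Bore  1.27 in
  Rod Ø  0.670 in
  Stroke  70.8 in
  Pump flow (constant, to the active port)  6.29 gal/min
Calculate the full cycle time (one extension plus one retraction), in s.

Cap-side area A_cap = π/4 × (1.27 in)² = 1.267 in^2
Rod-side annular area A_ann = π/4 × (1.27² − 0.670²) = 0.9142 in^2
t_ext = A_cap·L/Q = 3.704 s
t_ret = A_ann·L/Q = 2.673 s
t_cycle = t_ext + t_ret

t ≈ 6.38 s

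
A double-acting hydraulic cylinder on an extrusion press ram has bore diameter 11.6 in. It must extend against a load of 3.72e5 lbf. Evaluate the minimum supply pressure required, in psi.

P ≈ 3520 psi

Cap-side area A_cap = π/4 × (11.6 in)² = 105.7 in^2
P = F / A = 3.72e5 lbf / A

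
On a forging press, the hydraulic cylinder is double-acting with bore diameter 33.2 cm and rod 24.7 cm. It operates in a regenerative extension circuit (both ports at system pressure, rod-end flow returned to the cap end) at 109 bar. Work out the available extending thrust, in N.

With equal pressure on both faces, forces on the annular region cancel; the net push is pressure × rod cross-section.
Rod cross-section A_rod = π/4 × (24.7 cm)² = 479.2 cm^2
F = P × A_rod

F ≈ 5.22e5 N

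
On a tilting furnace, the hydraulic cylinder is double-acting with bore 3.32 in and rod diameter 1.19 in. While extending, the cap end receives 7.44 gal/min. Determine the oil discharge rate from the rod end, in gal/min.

Cap-side area A_cap = π/4 × (3.32 in)² = 8.657 in^2
Rod-side annular area A_ann = π/4 × (3.32² − 1.19²) = 7.545 in^2
Piston speed v = Q_in/A_cap; rod-end outflow Q_out = v × A_ann = Q_in × A_ann/A_cap.

Q_out ≈ 6.48 gal/min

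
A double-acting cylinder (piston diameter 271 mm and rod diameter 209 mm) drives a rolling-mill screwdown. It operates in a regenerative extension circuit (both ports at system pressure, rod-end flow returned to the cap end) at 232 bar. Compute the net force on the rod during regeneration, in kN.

With equal pressure on both faces, forces on the annular region cancel; the net push is pressure × rod cross-section.
Rod cross-section A_rod = π/4 × (209 mm)² = 34310 mm^2
F = P × A_rod

F ≈ 796 kN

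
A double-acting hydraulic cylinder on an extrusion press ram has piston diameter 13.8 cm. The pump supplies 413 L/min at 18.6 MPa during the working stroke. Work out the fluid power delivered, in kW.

Hydraulic power = P × Q

W ≈ 128 kW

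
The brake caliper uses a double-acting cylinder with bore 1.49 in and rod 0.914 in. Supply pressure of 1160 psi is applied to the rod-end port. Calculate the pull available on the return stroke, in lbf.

F ≈ 1260 lbf

Rod-side annular area A_ann = π/4 × (1.49² − 0.914²) = 1.088 in^2
On retraction the pressure acts on the annular area (bore minus rod).
F = P × A_ann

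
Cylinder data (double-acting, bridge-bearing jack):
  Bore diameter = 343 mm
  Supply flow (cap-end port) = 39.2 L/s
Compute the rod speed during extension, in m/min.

Cap-side area A_cap = π/4 × (343 mm)² = 92400 mm^2
v = Q / A

v ≈ 25.5 m/min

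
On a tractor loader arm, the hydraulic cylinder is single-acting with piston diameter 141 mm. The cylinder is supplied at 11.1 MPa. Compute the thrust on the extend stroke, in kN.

F ≈ 173 kN

Cap-side area A_cap = π/4 × (141 mm)² = 15610 mm^2
F = P × A_cap = 11.1 MPa × A_cap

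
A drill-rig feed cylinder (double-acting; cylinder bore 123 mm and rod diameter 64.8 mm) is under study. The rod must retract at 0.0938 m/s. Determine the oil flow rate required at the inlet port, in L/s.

Rod-side annular area A_ann = π/4 × (123² − 64.8²) = 8584 mm^2
Q = A × v

Q ≈ 0.805 L/s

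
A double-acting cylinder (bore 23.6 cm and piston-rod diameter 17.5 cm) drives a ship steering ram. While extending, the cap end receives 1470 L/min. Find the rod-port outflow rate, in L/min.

Q_out ≈ 662 L/min

Cap-side area A_cap = π/4 × (23.6 cm)² = 437.4 cm^2
Rod-side annular area A_ann = π/4 × (23.6² − 17.5²) = 196.9 cm^2
Piston speed v = Q_in/A_cap; rod-end outflow Q_out = v × A_ann = Q_in × A_ann/A_cap.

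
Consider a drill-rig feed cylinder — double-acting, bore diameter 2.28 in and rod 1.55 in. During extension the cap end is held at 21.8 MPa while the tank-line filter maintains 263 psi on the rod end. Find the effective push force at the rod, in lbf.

F ≈ 12300 lbf

Cap-side area A_cap = π/4 × (2.28 in)² = 4.083 in^2
Rod-side annular area A_ann = π/4 × (2.28² − 1.55²) = 2.196 in^2
Net thrust = P_cap·A_cap − P_rod·A_ann = 12910 lbf − 577.5 lbf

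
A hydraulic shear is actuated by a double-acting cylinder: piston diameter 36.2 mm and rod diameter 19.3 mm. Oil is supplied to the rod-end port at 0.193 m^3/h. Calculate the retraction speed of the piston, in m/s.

v ≈ 0.0728 m/s

Rod-side annular area A_ann = π/4 × (36.2² − 19.3²) = 736.7 mm^2
Flow into the rod-end port fills the annular volume.
v = Q / A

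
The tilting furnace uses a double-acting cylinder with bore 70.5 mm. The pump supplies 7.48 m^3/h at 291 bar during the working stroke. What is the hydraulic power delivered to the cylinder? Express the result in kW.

W ≈ 60.5 kW

Hydraulic power = P × Q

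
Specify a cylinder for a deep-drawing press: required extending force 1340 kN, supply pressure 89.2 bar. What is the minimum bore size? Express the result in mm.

Extension force acts on the full piston face: F = P × (π/4)D².
D = √(4F / (πP)) = √(4 × 1340 kN / (π × 89.2 bar))

D ≈ 437 mm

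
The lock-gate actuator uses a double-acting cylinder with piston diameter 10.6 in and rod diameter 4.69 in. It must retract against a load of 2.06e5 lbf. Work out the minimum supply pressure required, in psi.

Rod-side annular area A_ann = π/4 × (10.6² − 4.69²) = 70.97 in^2
Retraction: pressure acts on the annular area.
P = F / A = 2.06e5 lbf / A

P ≈ 2900 psi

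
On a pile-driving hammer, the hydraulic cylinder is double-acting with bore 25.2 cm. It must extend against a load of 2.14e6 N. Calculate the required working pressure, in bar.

Cap-side area A_cap = π/4 × (25.2 cm)² = 498.8 cm^2
P = F / A = 2.14e6 N / A

P ≈ 429 bar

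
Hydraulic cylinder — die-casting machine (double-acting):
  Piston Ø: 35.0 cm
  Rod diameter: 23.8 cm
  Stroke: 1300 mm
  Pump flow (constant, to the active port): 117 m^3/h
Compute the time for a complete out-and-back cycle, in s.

t ≈ 5.92 s

Cap-side area A_cap = π/4 × (35.0 cm)² = 962.1 cm^2
Rod-side annular area A_ann = π/4 × (35.0² − 23.8²) = 517.2 cm^2
t_ext = A_cap·L/Q = 3.848 s
t_ret = A_ann·L/Q = 2.069 s
t_cycle = t_ext + t_ret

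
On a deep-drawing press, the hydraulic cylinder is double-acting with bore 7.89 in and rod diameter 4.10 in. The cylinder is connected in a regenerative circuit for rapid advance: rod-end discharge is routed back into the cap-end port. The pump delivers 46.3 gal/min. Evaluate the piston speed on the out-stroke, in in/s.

In regeneration the rod-end outflow joins the pump flow into the cap end, so the net volume the pump must supply per unit advance equals the rod cross-section area.
Rod cross-section A_rod = π/4 × (4.10 in)² = 13.20 in^2
v = Q_pump / A_rod

v ≈ 13.5 in/s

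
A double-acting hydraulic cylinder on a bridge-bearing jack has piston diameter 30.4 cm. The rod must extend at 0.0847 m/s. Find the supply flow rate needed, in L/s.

Cap-side area A_cap = π/4 × (30.4 cm)² = 725.8 cm^2
Q = A × v

Q ≈ 6.15 L/s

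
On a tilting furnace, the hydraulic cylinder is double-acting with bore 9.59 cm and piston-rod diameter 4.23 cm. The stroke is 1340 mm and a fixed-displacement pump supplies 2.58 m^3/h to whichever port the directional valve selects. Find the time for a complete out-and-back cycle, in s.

Cap-side area A_cap = π/4 × (9.59 cm)² = 72.23 cm^2
Rod-side annular area A_ann = π/4 × (9.59² − 4.23²) = 58.18 cm^2
t_ext = A_cap·L/Q = 13.51 s
t_ret = A_ann·L/Q = 10.88 s
t_cycle = t_ext + t_ret

t ≈ 24.4 s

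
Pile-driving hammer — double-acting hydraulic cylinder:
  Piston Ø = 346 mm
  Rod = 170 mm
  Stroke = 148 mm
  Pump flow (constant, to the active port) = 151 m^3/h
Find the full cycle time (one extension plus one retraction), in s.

t ≈ 0.583 s

Cap-side area A_cap = π/4 × (346 mm)² = 94020 mm^2
Rod-side annular area A_ann = π/4 × (346² − 170²) = 71330 mm^2
t_ext = A_cap·L/Q = 0.3318 s
t_ret = A_ann·L/Q = 0.2517 s
t_cycle = t_ext + t_ret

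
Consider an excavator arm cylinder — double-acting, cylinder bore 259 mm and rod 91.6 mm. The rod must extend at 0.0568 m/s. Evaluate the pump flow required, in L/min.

Cap-side area A_cap = π/4 × (259 mm)² = 52690 mm^2
Q = A × v

Q ≈ 180 L/min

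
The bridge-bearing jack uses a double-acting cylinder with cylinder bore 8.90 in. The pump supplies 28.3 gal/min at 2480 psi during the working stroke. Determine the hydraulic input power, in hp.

Hydraulic power = P × Q

W ≈ 40.9 hp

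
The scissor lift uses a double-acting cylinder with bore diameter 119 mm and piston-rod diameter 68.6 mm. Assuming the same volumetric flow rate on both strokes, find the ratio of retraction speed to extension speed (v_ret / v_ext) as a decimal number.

v_ret/v_ext ≈ 1.50

Cap-side area A_cap = π/4 × (119 mm)² = 11120 mm^2
Rod-side annular area A_ann = π/4 × (119² − 68.6²) = 7426 mm^2
For equal Q, v ∝ 1/A, so v_ret/v_ext = A_cap/A_ann.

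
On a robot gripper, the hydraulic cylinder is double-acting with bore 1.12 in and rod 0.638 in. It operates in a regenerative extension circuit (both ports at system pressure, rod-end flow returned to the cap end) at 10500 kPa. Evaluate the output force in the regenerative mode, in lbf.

F ≈ 487 lbf

With equal pressure on both faces, forces on the annular region cancel; the net push is pressure × rod cross-section.
Rod cross-section A_rod = π/4 × (0.638 in)² = 0.3197 in^2
F = P × A_rod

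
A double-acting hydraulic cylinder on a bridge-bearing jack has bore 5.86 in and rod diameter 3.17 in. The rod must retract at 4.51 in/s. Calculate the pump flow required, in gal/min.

Q ≈ 22.3 gal/min

Rod-side annular area A_ann = π/4 × (5.86² − 3.17²) = 19.08 in^2
Q = A × v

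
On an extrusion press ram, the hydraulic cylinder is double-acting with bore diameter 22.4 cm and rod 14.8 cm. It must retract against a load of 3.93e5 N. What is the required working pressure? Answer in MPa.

P ≈ 17.7 MPa

Rod-side annular area A_ann = π/4 × (22.4² − 14.8²) = 222.0 cm^2
Retraction: pressure acts on the annular area.
P = F / A = 3.93e5 N / A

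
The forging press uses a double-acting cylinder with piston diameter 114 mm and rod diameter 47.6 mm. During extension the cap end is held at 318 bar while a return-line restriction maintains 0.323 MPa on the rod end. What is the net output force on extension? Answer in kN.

Cap-side area A_cap = π/4 × (114 mm)² = 10210 mm^2
Rod-side annular area A_ann = π/4 × (114² − 47.6²) = 8428 mm^2
Net thrust = P_cap·A_cap − P_rod·A_ann = 324.6 kN − 2.722 kN

F ≈ 322 kN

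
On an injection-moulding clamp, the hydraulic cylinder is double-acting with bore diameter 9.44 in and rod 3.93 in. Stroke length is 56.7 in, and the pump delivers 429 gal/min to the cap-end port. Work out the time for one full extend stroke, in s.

t ≈ 2.40 s

Cap-side area A_cap = π/4 × (9.44 in)² = 69.99 in^2
Swept volume V = A × L; t = V / Q = A·L / Q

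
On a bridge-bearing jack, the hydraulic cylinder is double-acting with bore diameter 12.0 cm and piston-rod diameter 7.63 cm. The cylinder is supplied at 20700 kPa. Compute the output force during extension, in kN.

Cap-side area A_cap = π/4 × (12.0 cm)² = 113.1 cm^2
F = P × A_cap = 20700 kPa × A_cap

F ≈ 234 kN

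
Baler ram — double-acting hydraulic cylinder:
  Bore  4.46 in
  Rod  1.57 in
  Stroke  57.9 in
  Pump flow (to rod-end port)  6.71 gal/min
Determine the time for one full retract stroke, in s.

Rod-side annular area A_ann = π/4 × (4.46² − 1.57²) = 13.69 in^2
Swept volume V = A × L; t = V / Q = A·L / Q

t ≈ 30.7 s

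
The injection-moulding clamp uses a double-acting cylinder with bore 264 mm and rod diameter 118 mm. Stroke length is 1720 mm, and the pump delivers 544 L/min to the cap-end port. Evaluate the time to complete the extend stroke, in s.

Cap-side area A_cap = π/4 × (264 mm)² = 54740 mm^2
Swept volume V = A × L; t = V / Q = A·L / Q

t ≈ 10.4 s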